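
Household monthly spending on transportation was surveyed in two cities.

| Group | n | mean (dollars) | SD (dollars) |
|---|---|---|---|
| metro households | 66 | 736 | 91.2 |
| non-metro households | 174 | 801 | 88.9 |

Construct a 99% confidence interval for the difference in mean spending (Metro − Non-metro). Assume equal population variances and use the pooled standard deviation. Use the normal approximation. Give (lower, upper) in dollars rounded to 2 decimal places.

s_p = √[((n₁−1)s₁² + (n₂−1)s₂²)/(n₁+n₂−2)] = √[(65·91.2² + 173·88.9²)/238] = 89.5340.
SE = 89.5340·√(1/66 + 1/174) = 12.9434.
With z* = 2.576, margin = 2.576 × 12.9434 = 33.3422.
x̄₁ − x̄₂ = 736 − 801 = -65.0000; interval -65.0000 ± 33.3422 = (-98.34, -31.66).

(-98.34, -31.66)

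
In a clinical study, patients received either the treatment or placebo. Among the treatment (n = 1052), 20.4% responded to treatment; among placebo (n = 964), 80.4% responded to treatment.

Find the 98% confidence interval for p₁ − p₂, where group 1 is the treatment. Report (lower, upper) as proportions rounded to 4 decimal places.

(-0.6415, -0.5585)

Each SE is √(p̂(1−p̂)/n): √(0.2040·0.7960/1052) = 0.01242 and √(0.8040·0.1960/964) = 0.01279.
SE(p̂₁ − p̂₂) = √(SE₁² + SE₂²) = √(0.0001542564 + 0.0001635841) = 0.01783, since the two samples are independent.
At 98% confidence z* = 2.326; margin = 2.326 × 0.01783 = 0.04147.
The difference is 0.2040 − 0.8040 = -0.6000, so the interval is -0.6000 ± 0.04147 = (-0.6415, -0.5585).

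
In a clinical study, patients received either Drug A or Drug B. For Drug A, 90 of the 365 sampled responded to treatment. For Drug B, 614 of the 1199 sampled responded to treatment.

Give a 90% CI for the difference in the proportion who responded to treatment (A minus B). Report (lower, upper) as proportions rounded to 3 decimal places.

(-0.310, -0.221)

p̂₁ = 90/365 = 0.2466 and p̂₂ = 614/1199 = 0.5121.
SE₁ = √(p̂₁(1−p̂₁)/n₁) = √(0.2466·0.7534/365) = 0.02256; SE₂ = √(0.5121·0.4879/1199) = 0.01444.
Independent samples: SE of the difference = √(SE₁² + SE₂²) = √(0.0005089536 + 0.0002085136) = 0.02679.
z* for 90% confidence is 1.645, so the margin of error is 1.645 × 0.02679 = 0.04407.
Point estimate p̂₁ − p̂₂ = 0.2466 − 0.5121 = -0.2655.
-0.2655 ± 0.04407 → (-0.310, -0.221).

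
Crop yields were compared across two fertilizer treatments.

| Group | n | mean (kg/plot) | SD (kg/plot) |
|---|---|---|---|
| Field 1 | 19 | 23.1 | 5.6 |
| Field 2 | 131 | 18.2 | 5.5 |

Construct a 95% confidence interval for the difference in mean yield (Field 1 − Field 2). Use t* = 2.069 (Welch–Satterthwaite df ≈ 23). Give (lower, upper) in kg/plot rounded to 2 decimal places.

SE₁ = s₁/√n₁ = 5.6/√19 = 1.2847; SE₂ = 5.5/√131 = 0.4805.
Independent samples, unequal variances: SE_diff = √(SE₁² + SE₂²) = √(1.65045409 + 0.23088025) = 1.3716.
t* = 2.069, so margin of error = 2.069 × 1.3716 = 2.8378.
Difference in means = 23.1 − 18.2 = 4.9000.
4.9000 ± 2.8378 → (2.06, 7.74).

(2.06, 7.74)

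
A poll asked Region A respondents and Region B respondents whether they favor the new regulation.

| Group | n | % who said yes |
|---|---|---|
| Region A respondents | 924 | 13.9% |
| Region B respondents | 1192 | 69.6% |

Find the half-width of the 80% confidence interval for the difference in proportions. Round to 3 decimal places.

0.022

The two standard errors are √(0.1390×0.8610/924) = 0.01138 and √(0.6960×0.3040/1192) = 0.01332.
Because the samples are independent, SE_diff = √(0.01138² + 0.01332²) = 0.01752.
Using z* = 1.282 for 80%, ME = 1.282 × 0.01752 = 0.02246.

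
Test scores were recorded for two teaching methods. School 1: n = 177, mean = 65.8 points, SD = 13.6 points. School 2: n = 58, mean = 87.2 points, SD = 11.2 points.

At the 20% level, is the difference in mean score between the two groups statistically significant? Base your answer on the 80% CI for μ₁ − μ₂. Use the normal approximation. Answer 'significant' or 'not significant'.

significant

Standard errors of each mean: 13.6/√177 = 1.0222 and 11.2/√58 = 1.4706.
SE(x̄₁ − x̄₂) = √(1.0222² + 1.4706²) = 1.7910 for independent samples with unequal variances.
With z* = 1.282, the margin is 1.282 × 1.7910 = 2.2961.
x̄₁ − x̄₂ = 65.8 − 87.2 = -21.4000; the interval is -21.4000 ± 2.2961 = (-23.6961, -19.1039).
The interval (-23.6961, -19.1039) does not contain 0, so the difference is significant.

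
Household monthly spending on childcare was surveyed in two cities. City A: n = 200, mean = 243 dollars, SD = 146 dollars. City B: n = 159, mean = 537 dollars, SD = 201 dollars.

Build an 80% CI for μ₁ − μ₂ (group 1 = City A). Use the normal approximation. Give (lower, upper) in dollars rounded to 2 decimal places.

Per-group SEs: s₁/√n₁ = 146/√200 = 10.3238, s₂/√n₂ = 201/√159 = 15.9403.
Unpooled SE of the difference: √(106.58084644 + 254.09316409) = 18.9914.
Margin of error = z* · SE = 1.282 × 18.9914 = 24.3470.
x̄₁ − x̄₂ = 243 − 537 = -294.0000.
CI: -294.0000 ± 24.3470 = (-318.35, -269.65).

(-318.35, -269.65)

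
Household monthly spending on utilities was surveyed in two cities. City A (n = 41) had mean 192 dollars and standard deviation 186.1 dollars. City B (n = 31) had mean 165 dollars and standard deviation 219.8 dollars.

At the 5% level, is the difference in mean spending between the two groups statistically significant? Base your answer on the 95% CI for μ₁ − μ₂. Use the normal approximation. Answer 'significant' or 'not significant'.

Standard errors of each mean: 186.1/√41 = 29.0639 and 219.8/√31 = 39.4772.
SE(x̄₁ − x̄₂) = √(29.0639² + 39.4772²) = 49.0220 for independent samples with unequal variances.
With z* = 1.960, the margin is 1.960 × 49.0220 = 96.0831.
x̄₁ − x̄₂ = 192 − 165 = 27.0000; the interval is 27.0000 ± 96.0831 = (-69.0831, 123.0831).
The interval (-69.0831, 123.0831) contains 0, so the difference is not significant.

not significant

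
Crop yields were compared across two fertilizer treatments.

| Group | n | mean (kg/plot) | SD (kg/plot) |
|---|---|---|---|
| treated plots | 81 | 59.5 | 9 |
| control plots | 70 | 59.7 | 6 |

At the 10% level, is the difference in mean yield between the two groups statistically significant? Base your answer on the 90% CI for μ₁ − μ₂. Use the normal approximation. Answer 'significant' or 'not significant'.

not significant

Standard errors of each mean: 9/√81 = 1.0000 and 6/√70 = 0.7171.
SE(x̄₁ − x̄₂) = √(1.0000² + 0.7171²) = 1.2305 for independent samples with unequal variances.
With z* = 1.645, the margin is 1.645 × 1.2305 = 2.0242.
x̄₁ − x̄₂ = 59.5 − 59.7 = -0.2000; the interval is -0.2000 ± 2.0242 = (-2.2242, 1.8242).
The interval (-2.2242, 1.8242) contains 0, so the difference is not significant.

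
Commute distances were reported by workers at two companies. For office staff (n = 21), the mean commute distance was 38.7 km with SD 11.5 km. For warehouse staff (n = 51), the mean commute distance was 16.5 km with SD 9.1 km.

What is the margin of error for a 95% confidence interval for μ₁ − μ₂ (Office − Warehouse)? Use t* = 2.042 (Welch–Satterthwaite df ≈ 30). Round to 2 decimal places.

SE₁ = s₁/√n₁ = 11.5/√21 = 2.5095; SE₂ = 9.1/√51 = 1.2743.
Independent samples, unequal variances: SE_diff = √(SE₁² + SE₂²) = √(6.29759025 + 1.62384049) = 2.8145.
t* = 2.042, so margin of error = 2.042 × 2.8145 = 5.7472.

5.75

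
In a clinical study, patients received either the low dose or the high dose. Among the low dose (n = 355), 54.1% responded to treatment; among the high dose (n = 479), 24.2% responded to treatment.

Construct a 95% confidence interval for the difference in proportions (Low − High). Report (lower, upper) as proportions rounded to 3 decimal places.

(0.235, 0.363)

The two standard errors are √(0.5410×0.4590/355) = 0.02645 and √(0.2420×0.7580/479) = 0.01957.
Because the samples are independent, SE_diff = √(0.02645² + 0.01957²) = 0.03290.
Using z* = 1.960 for 95%, ME = 1.960 × 0.03290 = 0.06448.
p̂₁ − p̂₂ = 0.2990; interval 0.2990 ± 0.06448 gives (0.235, 0.363).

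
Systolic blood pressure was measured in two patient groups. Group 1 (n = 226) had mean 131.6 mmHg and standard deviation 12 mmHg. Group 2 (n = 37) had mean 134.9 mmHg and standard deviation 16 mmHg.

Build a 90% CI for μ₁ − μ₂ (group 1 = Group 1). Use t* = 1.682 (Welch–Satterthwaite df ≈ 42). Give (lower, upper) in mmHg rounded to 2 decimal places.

(-7.92, 1.32)

Per-group SEs: s₁/√n₁ = 12/√226 = 0.7982, s₂/√n₂ = 16/√37 = 2.6304.
Unpooled SE of the difference: √(0.63712324 + 6.91900416) = 2.7488.
Margin of error = t* · SE = 1.682 × 2.7488 = 4.6235.
x̄₁ − x̄₂ = 131.6 − 134.9 = -3.3000.
CI: -3.3000 ± 4.6235 = (-7.92, 1.32).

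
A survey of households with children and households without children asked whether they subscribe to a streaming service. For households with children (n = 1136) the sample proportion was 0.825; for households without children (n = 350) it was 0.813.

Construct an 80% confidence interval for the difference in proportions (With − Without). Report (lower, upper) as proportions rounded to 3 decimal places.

The two standard errors are √(0.8250×0.1750/1136) = 0.01127 and √(0.8130×0.1870/350) = 0.02084.
Because the samples are independent, SE_diff = √(0.01127² + 0.02084²) = 0.02369.
Using z* = 1.282 for 80%, ME = 1.282 × 0.02369 = 0.03037.
p̂₁ − p̂₂ = 0.0120; interval 0.0120 ± 0.03037 gives (-0.018, 0.042).

(-0.018, 0.042)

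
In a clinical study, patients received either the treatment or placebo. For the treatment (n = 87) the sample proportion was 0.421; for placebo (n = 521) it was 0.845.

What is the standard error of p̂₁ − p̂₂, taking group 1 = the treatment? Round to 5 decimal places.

Each SE is √(p̂(1−p̂)/n): √(0.4210·0.5790/87) = 0.05293 and √(0.8450·0.1550/521) = 0.01586.
SE(p̂₁ − p̂₂) = √(SE₁² + SE₂²) = √(0.0028015849 + 0.0002515396) = 0.05526, since the two samples are independent.

0.05526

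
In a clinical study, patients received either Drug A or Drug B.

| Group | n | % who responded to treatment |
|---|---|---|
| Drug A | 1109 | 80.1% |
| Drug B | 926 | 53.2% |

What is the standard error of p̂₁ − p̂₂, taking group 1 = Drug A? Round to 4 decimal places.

0.0203

Each SE is √(p̂(1−p̂)/n): √(0.8010·0.1990/1109) = 0.01199 and √(0.5320·0.4680/926) = 0.01640.
SE(p̂₁ − p̂₂) = √(SE₁² + SE₂²) = √(0.0001437601 + 0.00026896) = 0.02032, since the two samples are independent.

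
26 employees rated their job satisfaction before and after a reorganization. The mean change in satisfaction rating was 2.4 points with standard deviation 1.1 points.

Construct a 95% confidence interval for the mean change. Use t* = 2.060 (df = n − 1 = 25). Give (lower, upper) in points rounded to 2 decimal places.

(1.96, 2.84)

This is a matched-pairs design, so SE = s_d/√n = 1.1/√26 = 0.2157.
Margin = 2.060 × 0.2157 = 0.4443; the interval is 2.4 ± 0.4443 = (1.96, 2.84).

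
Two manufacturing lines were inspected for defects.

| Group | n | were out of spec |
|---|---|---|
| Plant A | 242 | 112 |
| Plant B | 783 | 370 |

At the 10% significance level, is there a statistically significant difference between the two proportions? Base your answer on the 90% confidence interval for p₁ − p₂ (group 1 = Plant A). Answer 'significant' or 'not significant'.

not significant

Sample proportions: 112/242 = 0.4628, 370/783 = 0.4725.
Each SE is √(p̂(1−p̂)/n): √(0.4628·0.5372/242) = 0.03205 and √(0.4725·0.5275/783) = 0.01784.
SE(p̂₁ − p̂₂) = √(SE₁² + SE₂²) = √(0.0010272025 + 0.0003182656) = 0.03668, since the two samples are independent.
At 90% confidence z* = 1.645; margin = 1.645 × 0.03668 = 0.06034.
The difference is 0.4628 − 0.4725 = -0.0097, so the interval is -0.0097 ± 0.06034 = (-0.07004, 0.05064).
The interval (-0.07004, 0.05064) contains 0, so the difference is not significant.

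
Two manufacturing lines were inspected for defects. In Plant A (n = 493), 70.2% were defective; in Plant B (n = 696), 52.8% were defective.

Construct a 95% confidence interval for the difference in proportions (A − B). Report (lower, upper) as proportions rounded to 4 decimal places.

(0.1192, 0.2288)

The two standard errors are √(0.7020×0.2980/493) = 0.02060 and √(0.5280×0.4720/696) = 0.01892.
Because the samples are independent, SE_diff = √(0.02060² + 0.01892²) = 0.02797.
Using z* = 1.960 for 95%, ME = 1.960 × 0.02797 = 0.05482.
p̂₁ − p̂₂ = 0.1740; interval 0.1740 ± 0.05482 gives (0.1192, 0.2288).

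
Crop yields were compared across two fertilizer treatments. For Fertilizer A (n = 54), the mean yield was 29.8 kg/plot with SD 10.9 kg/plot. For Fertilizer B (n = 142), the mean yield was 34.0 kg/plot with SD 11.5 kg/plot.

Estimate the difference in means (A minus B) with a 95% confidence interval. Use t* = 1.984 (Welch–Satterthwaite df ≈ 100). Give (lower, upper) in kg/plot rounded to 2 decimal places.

(-7.71, -0.69)

Per-group SEs: s₁/√n₁ = 10.9/√54 = 1.4833, s₂/√n₂ = 11.5/√142 = 0.9651.
Unpooled SE of the difference: √(2.20017889 + 0.93141801) = 1.7696.
Margin of error = t* · SE = 1.984 × 1.7696 = 3.5109.
x̄₁ − x̄₂ = 29.8 − 34.0 = -4.2000.
CI: -4.2000 ± 3.5109 = (-7.71, -0.69).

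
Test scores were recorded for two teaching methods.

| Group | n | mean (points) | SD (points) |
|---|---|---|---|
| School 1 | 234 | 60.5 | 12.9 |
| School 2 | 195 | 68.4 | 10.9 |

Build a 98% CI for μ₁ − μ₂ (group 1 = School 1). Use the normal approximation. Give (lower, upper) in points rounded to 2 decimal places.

Standard errors of each mean: 12.9/√234 = 0.8433 and 10.9/√195 = 0.7806.
SE(x̄₁ − x̄₂) = √(0.8433² + 0.7806²) = 1.1491 for independent samples with unequal variances.
With z* = 2.326, the margin is 2.326 × 1.1491 = 2.6728.
x̄₁ − x̄₂ = 60.5 − 68.4 = -7.9000; the interval is -7.9000 ± 2.6728 = (-10.57, -5.23).

(-10.57, -5.23)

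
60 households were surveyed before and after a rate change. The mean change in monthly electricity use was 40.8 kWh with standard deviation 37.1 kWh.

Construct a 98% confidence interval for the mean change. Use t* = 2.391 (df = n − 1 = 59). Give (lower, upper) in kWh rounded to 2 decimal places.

(29.35, 52.25)

Paired design: SE = s_d/√n = 37.1/√60 = 4.7896.
t* = 2.391; margin of error = 2.391 × 4.7896 = 11.4519.
40.8 ± 11.4519 → (29.35, 52.25).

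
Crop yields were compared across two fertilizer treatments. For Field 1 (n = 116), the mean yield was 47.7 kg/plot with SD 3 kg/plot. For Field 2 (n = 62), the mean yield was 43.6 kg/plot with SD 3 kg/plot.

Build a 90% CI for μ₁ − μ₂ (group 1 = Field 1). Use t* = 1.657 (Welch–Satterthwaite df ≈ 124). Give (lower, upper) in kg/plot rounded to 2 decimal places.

SE₁ = s₁/√n₁ = 3/√116 = 0.2785; SE₂ = 3/√62 = 0.3810.
Independent samples, unequal variances: SE_diff = √(SE₁² + SE₂²) = √(0.07756225 + 0.145161) = 0.4719.
t* = 1.657, so margin of error = 1.657 × 0.4719 = 0.7819.
Difference in means = 47.7 − 43.6 = 4.1000.
4.1000 ± 0.7819 → (3.32, 4.88).

(3.32, 4.88)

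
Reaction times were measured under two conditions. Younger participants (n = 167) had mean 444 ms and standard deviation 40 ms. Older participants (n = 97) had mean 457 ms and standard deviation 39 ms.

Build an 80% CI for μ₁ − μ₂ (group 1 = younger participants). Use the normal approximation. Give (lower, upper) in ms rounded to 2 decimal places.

Standard errors of each mean: 40/√167 = 3.0953 and 39/√97 = 3.9599.
SE(x̄₁ − x̄₂) = √(3.0953² + 3.9599²) = 5.0261 for independent samples with unequal variances.
With z* = 1.282, the margin is 1.282 × 5.0261 = 6.4435.
x̄₁ − x̄₂ = 444 − 457 = -13.0000; the interval is -13.0000 ± 6.4435 = (-19.44, -6.56).

(-19.44, -6.56)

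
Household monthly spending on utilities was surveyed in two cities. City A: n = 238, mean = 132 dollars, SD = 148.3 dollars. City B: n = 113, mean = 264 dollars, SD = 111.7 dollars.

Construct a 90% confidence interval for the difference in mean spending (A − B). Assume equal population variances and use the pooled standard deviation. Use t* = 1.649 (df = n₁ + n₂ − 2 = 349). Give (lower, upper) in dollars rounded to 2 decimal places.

Pooled variance s_p² = [237·148.3² + 112·111.7²] / (238+113−2) = 18939.0447, so s_p = 137.6192.
SE_diff = s_p·√(1/n₁ + 1/n₂) = 137.6192·√(1/238 + 1/113) = 15.7219.
t* = 1.649; margin = 1.649 × 15.7219 = 25.9254.
Difference = 132 − 264 = -132.0000.
-132.0000 ± 25.9254 → (-157.93, -106.07).

(-157.93, -106.07)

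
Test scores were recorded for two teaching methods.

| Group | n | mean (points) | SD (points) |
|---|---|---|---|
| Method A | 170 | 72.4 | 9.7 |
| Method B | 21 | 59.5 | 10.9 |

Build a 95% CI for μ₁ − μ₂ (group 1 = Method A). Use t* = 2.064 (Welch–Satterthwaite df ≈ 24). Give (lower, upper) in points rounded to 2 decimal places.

(7.76, 18.04)

SE₁ = s₁/√n₁ = 9.7/√170 = 0.7440; SE₂ = 10.9/√21 = 2.3786.
Independent samples, unequal variances: SE_diff = √(SE₁² + SE₂²) = √(0.553536 + 5.65773796) = 2.4922.
t* = 2.064, so margin of error = 2.064 × 2.4922 = 5.1439.
Difference in means = 72.4 − 59.5 = 12.9000.
12.9000 ± 5.1439 → (7.76, 18.04).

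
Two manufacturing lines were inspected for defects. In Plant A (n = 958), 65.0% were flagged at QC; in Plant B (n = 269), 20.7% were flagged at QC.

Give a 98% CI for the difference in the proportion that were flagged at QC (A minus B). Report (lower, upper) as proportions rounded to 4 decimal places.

(0.3753, 0.5107)

SE₁ = √(p̂₁(1−p̂₁)/n₁) = √(0.6500·0.3500/958) = 0.01541; SE₂ = √(0.2070·0.7930/269) = 0.02470.
Independent samples: SE of the difference = √(SE₁² + SE₂²) = √(0.0002374681 + 0.00061009) = 0.02911.
z* for 98% confidence is 2.326, so the margin of error is 2.326 × 0.02911 = 0.06771.
Point estimate p̂₁ − p̂₂ = 0.6500 − 0.2070 = 0.4430.
0.4430 ± 0.06771 → (0.3753, 0.5107).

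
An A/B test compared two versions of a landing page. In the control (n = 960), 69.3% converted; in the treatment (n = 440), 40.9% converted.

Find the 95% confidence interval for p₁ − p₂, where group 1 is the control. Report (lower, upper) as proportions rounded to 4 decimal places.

(0.2296, 0.3384)

SE₁ = √(p̂₁(1−p̂₁)/n₁) = √(0.6930·0.3070/960) = 0.01489; SE₂ = √(0.4090·0.5910/440) = 0.02344.
Independent samples: SE of the difference = √(SE₁² + SE₂²) = √(0.0002217121 + 0.0005494336) = 0.02777.
z* for 95% confidence is 1.960, so the margin of error is 1.960 × 0.02777 = 0.05443.
Point estimate p̂₁ − p̂₂ = 0.6930 − 0.4090 = 0.2840.
0.2840 ± 0.05443 → (0.2296, 0.3384).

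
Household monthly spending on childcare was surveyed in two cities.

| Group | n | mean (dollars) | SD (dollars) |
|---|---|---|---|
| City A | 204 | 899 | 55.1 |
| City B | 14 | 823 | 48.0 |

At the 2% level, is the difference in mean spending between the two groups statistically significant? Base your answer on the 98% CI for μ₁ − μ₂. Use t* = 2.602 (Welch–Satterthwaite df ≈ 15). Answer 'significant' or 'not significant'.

SE₁ = s₁/√n₁ = 55.1/√204 = 3.8578; SE₂ = 48.0/√14 = 12.8285.
Independent samples, unequal variances: SE_diff = √(SE₁² + SE₂²) = √(14.88262084 + 164.57041225) = 13.3960.
t* = 2.602, so margin of error = 2.602 × 13.3960 = 34.8564.
Difference in means = 899 − 823 = 76.0000.
76.0000 ± 34.8564 → (41.1436, 110.8564).
The interval (41.1436, 110.8564) does not contain 0, so the difference is significant.

significant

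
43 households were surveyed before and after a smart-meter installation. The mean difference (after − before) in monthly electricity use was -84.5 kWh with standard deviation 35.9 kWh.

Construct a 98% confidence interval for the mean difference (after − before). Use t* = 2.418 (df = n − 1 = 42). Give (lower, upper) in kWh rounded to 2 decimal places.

Paired design: SE = s_d/√n = 35.9/√43 = 5.4747.
t* = 2.418; margin of error = 2.418 × 5.4747 = 13.2378.
-84.5 ± 13.2378 → (-97.74, -71.26).

(-97.74, -71.26)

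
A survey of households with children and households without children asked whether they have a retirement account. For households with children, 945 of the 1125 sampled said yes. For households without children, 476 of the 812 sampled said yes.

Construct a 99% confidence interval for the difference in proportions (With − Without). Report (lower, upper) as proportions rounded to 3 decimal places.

(0.201, 0.306)

Sample proportions: 945/1125 = 0.8400, 476/812 = 0.5862.
Each SE is √(p̂(1−p̂)/n): √(0.8400·0.1600/1125) = 0.01093 and √(0.5862·0.4138/812) = 0.01728.
SE(p̂₁ − p̂₂) = √(SE₁² + SE₂²) = √(0.0001194649 + 0.0002985984) = 0.02045, since the two samples are independent.
At 99% confidence z* = 2.576; margin = 2.576 × 0.02045 = 0.05268.
The difference is 0.8400 − 0.5862 = 0.2538, so the interval is 0.2538 ± 0.05268 = (0.201, 0.306).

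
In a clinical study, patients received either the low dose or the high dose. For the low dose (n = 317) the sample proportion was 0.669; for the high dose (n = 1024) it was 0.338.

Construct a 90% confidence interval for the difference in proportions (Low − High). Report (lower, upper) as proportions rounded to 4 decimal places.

Each SE is √(p̂(1−p̂)/n): √(0.6690·0.3310/317) = 0.02643 and √(0.3380·0.6620/1024) = 0.01478.
SE(p̂₁ − p̂₂) = √(SE₁² + SE₂²) = √(0.0006985449 + 0.0002184484) = 0.03028, since the two samples are independent.
At 90% confidence z* = 1.645; margin = 1.645 × 0.03028 = 0.04981.
The difference is 0.6690 − 0.3380 = 0.3310, so the interval is 0.3310 ± 0.04981 = (0.2812, 0.3808).

(0.2812, 0.3808)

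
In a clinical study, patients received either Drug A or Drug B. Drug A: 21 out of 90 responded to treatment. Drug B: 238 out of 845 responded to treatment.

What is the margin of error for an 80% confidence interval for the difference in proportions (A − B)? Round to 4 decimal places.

Sample proportions: 21/90 = 0.2333, 238/845 = 0.2817.
Each SE is √(p̂(1−p̂)/n): √(0.2333·0.7667/90) = 0.04458 and √(0.2817·0.7183/845) = 0.01547.
SE(p̂₁ − p̂₂) = √(SE₁² + SE₂²) = √(0.0019873764 + 0.0002393209) = 0.04719, since the two samples are independent.
At 80% confidence z* = 1.282; margin = 1.282 × 0.04719 = 0.06050.

0.0605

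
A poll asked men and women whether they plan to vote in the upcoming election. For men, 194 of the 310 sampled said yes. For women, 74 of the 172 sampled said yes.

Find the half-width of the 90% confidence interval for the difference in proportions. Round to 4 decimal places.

0.0768

First, p̂₁ = 194/310 = 0.6258; p̂₂ = 74/172 = 0.4302.
The two standard errors are √(0.6258×0.3742/310) = 0.02748 and √(0.4302×0.5698/172) = 0.03775.
Because the samples are independent, SE_diff = √(0.02748² + 0.03775²) = 0.04669.
Using z* = 1.645 for 90%, ME = 1.645 × 0.04669 = 0.07681.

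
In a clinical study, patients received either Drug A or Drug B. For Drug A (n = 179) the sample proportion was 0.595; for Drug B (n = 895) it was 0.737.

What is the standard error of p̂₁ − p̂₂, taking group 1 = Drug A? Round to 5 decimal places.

0.03953

Each SE is √(p̂(1−p̂)/n): √(0.5950·0.4050/179) = 0.03669 and √(0.7370·0.2630/895) = 0.01472.
SE(p̂₁ − p̂₂) = √(SE₁² + SE₂²) = √(0.0013461561 + 0.0002166784) = 0.03953, since the two samples are independent.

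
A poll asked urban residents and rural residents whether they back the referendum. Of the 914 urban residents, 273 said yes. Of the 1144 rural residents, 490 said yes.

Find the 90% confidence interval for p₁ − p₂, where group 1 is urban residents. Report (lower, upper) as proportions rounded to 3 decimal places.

(-0.164, -0.095)

First, p̂₁ = 273/914 = 0.2987; p̂₂ = 490/1144 = 0.4283.
The two standard errors are √(0.2987×0.7013/914) = 0.01514 and √(0.4283×0.5717/1144) = 0.01463.
Because the samples are independent, SE_diff = √(0.01514² + 0.01463²) = 0.02105.
Using z* = 1.645 for 90%, ME = 1.645 × 0.02105 = 0.03463.
p̂₁ − p̂₂ = -0.1296; interval -0.1296 ± 0.03463 gives (-0.164, -0.095).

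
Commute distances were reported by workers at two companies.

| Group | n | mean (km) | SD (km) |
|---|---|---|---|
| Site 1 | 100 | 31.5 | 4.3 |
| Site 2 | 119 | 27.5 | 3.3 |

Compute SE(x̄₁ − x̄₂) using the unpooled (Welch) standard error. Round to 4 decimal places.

0.5257

Per-group SEs: s₁/√n₁ = 4.3/√100 = 0.4300, s₂/√n₂ = 3.3/√119 = 0.3025.
Unpooled SE of the difference: √(0.1849 + 0.09150625) = 0.5257.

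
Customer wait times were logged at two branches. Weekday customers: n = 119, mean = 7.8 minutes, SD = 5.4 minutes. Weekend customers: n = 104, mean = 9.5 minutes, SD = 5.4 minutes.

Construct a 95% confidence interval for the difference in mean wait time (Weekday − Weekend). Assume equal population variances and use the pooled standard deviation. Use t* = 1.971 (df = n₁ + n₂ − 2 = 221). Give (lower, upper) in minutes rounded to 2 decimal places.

Pooled variance s_p² = [118·5.4² + 103·5.4²] / (119+104−2) = 29.1600, so s_p = 5.4000.
SE_diff = s_p·√(1/n₁ + 1/n₂) = 5.4000·√(1/119 + 1/104) = 0.7249.
t* = 1.971; margin = 1.971 × 0.7249 = 1.4288.
Difference = 7.8 − 9.5 = -1.7000.
-1.7000 ± 1.4288 → (-3.13, -0.27).

(-3.13, -0.27)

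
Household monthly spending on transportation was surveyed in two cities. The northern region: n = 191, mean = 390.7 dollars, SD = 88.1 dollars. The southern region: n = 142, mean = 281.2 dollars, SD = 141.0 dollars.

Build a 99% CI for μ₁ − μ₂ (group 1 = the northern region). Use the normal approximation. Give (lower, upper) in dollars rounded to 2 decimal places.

Per-group SEs: s₁/√n₁ = 88.1/√191 = 6.3747, s₂/√n₂ = 141.0/√142 = 11.8325.
Unpooled SE of the difference: √(40.63680009 + 140.00805625) = 13.4404.
Margin of error = z* · SE = 2.576 × 13.4404 = 34.6225.
x̄₁ − x̄₂ = 390.7 − 281.2 = 109.5000.
CI: 109.5000 ± 34.6225 = (74.88, 144.12).

(74.88, 144.12)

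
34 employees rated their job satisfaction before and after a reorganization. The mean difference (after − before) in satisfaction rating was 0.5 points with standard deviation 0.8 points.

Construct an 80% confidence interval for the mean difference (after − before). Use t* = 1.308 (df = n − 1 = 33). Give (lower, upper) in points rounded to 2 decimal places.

This is a matched-pairs design, so SE = s_d/√n = 0.8/√34 = 0.1372.
Margin = 1.308 × 0.1372 = 0.1795; the interval is 0.5 ± 0.1795 = (0.32, 0.68).

(0.32, 0.68)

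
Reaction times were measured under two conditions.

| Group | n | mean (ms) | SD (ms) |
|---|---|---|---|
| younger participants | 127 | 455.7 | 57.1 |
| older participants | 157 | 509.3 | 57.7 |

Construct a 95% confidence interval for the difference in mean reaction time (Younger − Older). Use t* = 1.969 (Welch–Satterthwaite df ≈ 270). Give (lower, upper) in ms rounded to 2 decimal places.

(-67.08, -40.12)

Standard errors of each mean: 57.1/√127 = 5.0668 and 57.7/√157 = 4.6050.
SE(x̄₁ − x̄₂) = √(5.0668² + 4.6050²) = 6.8468 for independent samples with unequal variances.
With t* = 1.969, the margin is 1.969 × 6.8468 = 13.4813.
x̄₁ − x̄₂ = 455.7 − 509.3 = -53.6000; the interval is -53.6000 ± 13.4813 = (-67.08, -40.12).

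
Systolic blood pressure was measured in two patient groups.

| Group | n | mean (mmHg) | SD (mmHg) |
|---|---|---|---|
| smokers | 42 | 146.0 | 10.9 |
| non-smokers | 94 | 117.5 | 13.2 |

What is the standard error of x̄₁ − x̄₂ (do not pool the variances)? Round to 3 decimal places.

SE₁ = s₁/√n₁ = 10.9/√42 = 1.6819; SE₂ = 13.2/√94 = 1.3615.
Independent samples, unequal variances: SE_diff = √(SE₁² + SE₂²) = √(2.82878761 + 1.85368225) = 2.1639.

2.164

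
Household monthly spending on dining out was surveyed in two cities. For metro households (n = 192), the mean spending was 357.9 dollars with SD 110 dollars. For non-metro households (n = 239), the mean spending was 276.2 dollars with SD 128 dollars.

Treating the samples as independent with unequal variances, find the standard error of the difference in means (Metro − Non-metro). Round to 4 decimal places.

11.4705

Standard errors of each mean: 110/√192 = 7.9386 and 128/√239 = 8.2796.
SE(x̄₁ − x̄₂) = √(7.9386² + 8.2796²) = 11.4705 for independent samples with unequal variances.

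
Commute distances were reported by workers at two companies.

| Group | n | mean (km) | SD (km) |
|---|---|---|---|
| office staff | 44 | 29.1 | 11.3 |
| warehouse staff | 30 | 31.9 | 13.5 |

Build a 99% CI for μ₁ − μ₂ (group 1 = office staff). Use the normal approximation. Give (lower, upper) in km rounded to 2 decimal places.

(-10.52, 4.92)

SE₁ = s₁/√n₁ = 11.3/√44 = 1.7035; SE₂ = 13.5/√30 = 2.4648.
Independent samples, unequal variances: SE_diff = √(SE₁² + SE₂²) = √(2.90191225 + 6.07523904) = 2.9962.
z* = 2.576, so margin of error = 2.576 × 2.9962 = 7.7182.
Difference in means = 29.1 − 31.9 = -2.8000.
-2.8000 ± 7.7182 → (-10.52, 4.92).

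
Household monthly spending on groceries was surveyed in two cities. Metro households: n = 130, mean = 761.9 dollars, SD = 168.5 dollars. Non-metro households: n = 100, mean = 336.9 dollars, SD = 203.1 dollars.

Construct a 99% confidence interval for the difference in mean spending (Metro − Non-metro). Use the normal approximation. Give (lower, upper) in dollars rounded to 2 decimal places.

SE₁ = s₁/√n₁ = 168.5/√130 = 14.7784; SE₂ = 203.1/√100 = 20.3100.
Independent samples, unequal variances: SE_diff = √(SE₁² + SE₂²) = √(218.40110656 + 412.4961) = 25.1177.
z* = 2.576, so margin of error = 2.576 × 25.1177 = 64.7032.
Difference in means = 761.9 − 336.9 = 425.0000.
425.0000 ± 64.7032 → (360.30, 489.70).

(360.30, 489.70)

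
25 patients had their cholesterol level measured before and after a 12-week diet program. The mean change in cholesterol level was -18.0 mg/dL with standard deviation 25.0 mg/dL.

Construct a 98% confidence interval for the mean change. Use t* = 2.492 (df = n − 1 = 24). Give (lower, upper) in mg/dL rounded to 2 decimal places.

Paired design: SE = s_d/√n = 25.0/√25 = 5.0000.
t* = 2.492; margin of error = 2.492 × 5.0000 = 12.4600.
-18.0 ± 12.4600 → (-30.46, -5.54).

(-30.46, -5.54)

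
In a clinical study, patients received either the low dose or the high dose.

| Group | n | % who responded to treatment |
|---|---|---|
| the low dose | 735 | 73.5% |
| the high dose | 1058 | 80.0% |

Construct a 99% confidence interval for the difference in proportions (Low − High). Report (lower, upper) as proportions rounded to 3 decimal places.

The two standard errors are √(0.7350×0.2650/735) = 0.01628 and √(0.8000×0.2000/1058) = 0.01230.
Because the samples are independent, SE_diff = √(0.01628² + 0.01230²) = 0.02040.
Using z* = 2.576 for 99%, ME = 2.576 × 0.02040 = 0.05255.
p̂₁ − p̂₂ = -0.0650; interval -0.0650 ± 0.05255 gives (-0.118, -0.012).

(-0.118, -0.012)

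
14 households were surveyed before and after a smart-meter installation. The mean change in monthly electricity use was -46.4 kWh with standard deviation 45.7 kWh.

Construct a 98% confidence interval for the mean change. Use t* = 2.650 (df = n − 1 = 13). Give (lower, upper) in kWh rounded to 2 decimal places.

(-78.77, -14.03)

Paired design: SE = s_d/√n = 45.7/√14 = 12.2138.
t* = 2.650; margin of error = 2.650 × 12.2138 = 32.3666.
-46.4 ± 32.3666 → (-78.77, -14.03).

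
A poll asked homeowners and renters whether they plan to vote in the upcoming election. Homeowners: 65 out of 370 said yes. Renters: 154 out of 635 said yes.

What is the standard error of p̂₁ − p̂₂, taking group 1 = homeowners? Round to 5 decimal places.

Sample proportions: 65/370 = 0.1757, 154/635 = 0.2425.
Each SE is √(p̂(1−p̂)/n): √(0.1757·0.8243/370) = 0.01978 and √(0.2425·0.7575/635) = 0.01701.
SE(p̂₁ − p̂₂) = √(SE₁² + SE₂²) = √(0.0003912484 + 0.0002893401) = 0.02609, since the two samples are independent.

0.02609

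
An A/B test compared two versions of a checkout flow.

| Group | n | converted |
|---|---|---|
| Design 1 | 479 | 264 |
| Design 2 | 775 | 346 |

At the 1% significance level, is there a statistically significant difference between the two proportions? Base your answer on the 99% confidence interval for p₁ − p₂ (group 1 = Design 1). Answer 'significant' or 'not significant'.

significant

First, p̂₁ = 264/479 = 0.5511; p̂₂ = 346/775 = 0.4465.
The two standard errors are √(0.5511×0.4489/479) = 0.02273 and √(0.4465×0.5535/775) = 0.01786.
Because the samples are independent, SE_diff = √(0.02273² + 0.01786²) = 0.02891.
Using z* = 2.576 for 99%, ME = 2.576 × 0.02891 = 0.07447.
p̂₁ − p̂₂ = 0.1046; interval 0.1046 ± 0.07447 gives (0.03013, 0.17907).
The interval (0.03013, 0.17907) does not contain 0, so the difference is significant.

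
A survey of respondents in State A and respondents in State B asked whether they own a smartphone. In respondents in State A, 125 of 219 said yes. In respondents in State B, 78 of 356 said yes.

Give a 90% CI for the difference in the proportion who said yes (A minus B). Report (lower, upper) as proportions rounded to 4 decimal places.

(0.2859, 0.4175)

Sample proportions: 125/219 = 0.5708, 78/356 = 0.2191.
Each SE is √(p̂(1−p̂)/n): √(0.5708·0.4292/219) = 0.03345 and √(0.2191·0.7809/356) = 0.02192.
SE(p̂₁ − p̂₂) = √(SE₁² + SE₂²) = √(0.0011189025 + 0.0004804864) = 0.03999, since the two samples are independent.
At 90% confidence z* = 1.645; margin = 1.645 × 0.03999 = 0.06578.
The difference is 0.5708 − 0.2191 = 0.3517, so the interval is 0.3517 ± 0.06578 = (0.2859, 0.4175).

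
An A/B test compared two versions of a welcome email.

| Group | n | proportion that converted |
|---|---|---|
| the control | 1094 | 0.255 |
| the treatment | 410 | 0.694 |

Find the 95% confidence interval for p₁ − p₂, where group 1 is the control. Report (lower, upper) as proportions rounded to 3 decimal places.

(-0.491, -0.387)

Each SE is √(p̂(1−p̂)/n): √(0.2550·0.7450/1094) = 0.01318 and √(0.6940·0.3060/410) = 0.02276.
SE(p̂₁ − p̂₂) = √(SE₁² + SE₂²) = √(0.0001737124 + 0.0005180176) = 0.02630, since the two samples are independent.
At 95% confidence z* = 1.960; margin = 1.960 × 0.02630 = 0.05155.
The difference is 0.2550 − 0.6940 = -0.4390, so the interval is -0.4390 ± 0.05155 = (-0.491, -0.387).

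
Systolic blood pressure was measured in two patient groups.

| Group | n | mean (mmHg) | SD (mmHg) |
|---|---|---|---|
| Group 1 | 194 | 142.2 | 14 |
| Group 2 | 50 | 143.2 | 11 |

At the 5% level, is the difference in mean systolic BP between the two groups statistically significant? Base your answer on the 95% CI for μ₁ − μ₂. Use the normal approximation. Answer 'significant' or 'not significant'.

Standard errors of each mean: 14/√194 = 1.0051 and 11/√50 = 1.5556.
SE(x̄₁ − x̄₂) = √(1.0051² + 1.5556²) = 1.8521 for independent samples with unequal variances.
With z* = 1.960, the margin is 1.960 × 1.8521 = 3.6301.
x̄₁ − x̄₂ = 142.2 − 143.2 = -1.0000; the interval is -1.0000 ± 3.6301 = (-4.6301, 2.6301).
The interval (-4.6301, 2.6301) contains 0, so the difference is not significant.

not significant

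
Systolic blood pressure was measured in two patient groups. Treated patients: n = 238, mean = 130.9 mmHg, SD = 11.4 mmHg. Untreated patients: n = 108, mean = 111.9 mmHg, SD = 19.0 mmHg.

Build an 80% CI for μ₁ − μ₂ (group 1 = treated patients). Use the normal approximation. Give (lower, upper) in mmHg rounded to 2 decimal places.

Per-group SEs: s₁/√n₁ = 11.4/√238 = 0.7390, s₂/√n₂ = 19.0/√108 = 1.8283.
Unpooled SE of the difference: √(0.546121 + 3.34268089) = 1.9720.
Margin of error = z* · SE = 1.282 × 1.9720 = 2.5281.
x̄₁ − x̄₂ = 130.9 − 111.9 = 19.0000.
CI: 19.0000 ± 2.5281 = (16.47, 21.53).

(16.47, 21.53)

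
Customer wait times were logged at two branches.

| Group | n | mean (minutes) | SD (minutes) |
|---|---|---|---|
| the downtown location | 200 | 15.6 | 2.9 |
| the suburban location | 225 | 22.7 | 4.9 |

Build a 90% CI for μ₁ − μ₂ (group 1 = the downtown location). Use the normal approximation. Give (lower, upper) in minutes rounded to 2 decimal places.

(-7.73, -6.47)

Per-group SEs: s₁/√n₁ = 2.9/√200 = 0.2051, s₂/√n₂ = 4.9/√225 = 0.3267.
Unpooled SE of the difference: √(0.04206601 + 0.10673289) = 0.3857.
Margin of error = z* · SE = 1.645 × 0.3857 = 0.6345.
x̄₁ − x̄₂ = 15.6 − 22.7 = -7.1000.
CI: -7.1000 ± 0.6345 = (-7.73, -6.47).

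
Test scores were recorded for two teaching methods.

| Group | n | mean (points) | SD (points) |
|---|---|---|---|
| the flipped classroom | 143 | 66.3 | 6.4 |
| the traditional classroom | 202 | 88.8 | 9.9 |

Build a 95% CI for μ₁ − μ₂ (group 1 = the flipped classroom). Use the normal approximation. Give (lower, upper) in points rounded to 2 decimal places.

Per-group SEs: s₁/√n₁ = 6.4/√143 = 0.5352, s₂/√n₂ = 9.9/√202 = 0.6966.
Unpooled SE of the difference: √(0.28643904 + 0.48525156) = 0.8785.
Margin of error = z* · SE = 1.960 × 0.8785 = 1.7219.
x̄₁ − x̄₂ = 66.3 − 88.8 = -22.5000.
CI: -22.5000 ± 1.7219 = (-24.22, -20.78).

(-24.22, -20.78)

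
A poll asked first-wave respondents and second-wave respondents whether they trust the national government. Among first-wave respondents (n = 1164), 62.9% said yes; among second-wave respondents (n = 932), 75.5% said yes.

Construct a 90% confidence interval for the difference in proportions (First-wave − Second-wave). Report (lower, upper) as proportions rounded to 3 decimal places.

SE₁ = √(p̂₁(1−p̂₁)/n₁) = √(0.6290·0.3710/1164) = 0.01416; SE₂ = √(0.7550·0.2450/932) = 0.01409.
Independent samples: SE of the difference = √(SE₁² + SE₂²) = √(0.0002005056 + 0.0001985281) = 0.01998.
z* for 90% confidence is 1.645, so the margin of error is 1.645 × 0.01998 = 0.03287.
Point estimate p̂₁ − p̂₂ = 0.6290 − 0.7550 = -0.1260.
-0.1260 ± 0.03287 → (-0.159, -0.093).

(-0.159, -0.093)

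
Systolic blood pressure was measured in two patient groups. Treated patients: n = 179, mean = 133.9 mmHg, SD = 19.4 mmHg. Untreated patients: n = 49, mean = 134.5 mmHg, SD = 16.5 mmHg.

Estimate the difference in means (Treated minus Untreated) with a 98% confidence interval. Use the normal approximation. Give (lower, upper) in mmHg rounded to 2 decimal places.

Standard errors of each mean: 19.4/√179 = 1.4500 and 16.5/√49 = 2.3571.
SE(x̄₁ − x̄₂) = √(1.4500² + 2.3571²) = 2.7674 for independent samples with unequal variances.
With z* = 2.326, the margin is 2.326 × 2.7674 = 6.4370.
x̄₁ − x̄₂ = 133.9 − 134.5 = -0.6000; the interval is -0.6000 ± 6.4370 = (-7.04, 5.84).

(-7.04, 5.84)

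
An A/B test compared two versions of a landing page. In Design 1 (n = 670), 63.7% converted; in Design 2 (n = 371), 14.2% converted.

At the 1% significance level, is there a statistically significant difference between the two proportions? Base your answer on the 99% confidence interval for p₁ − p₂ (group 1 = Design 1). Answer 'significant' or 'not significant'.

significant

SE₁ = √(p̂₁(1−p̂₁)/n₁) = √(0.6370·0.3630/670) = 0.01858; SE₂ = √(0.1420·0.8580/371) = 0.01812.
Independent samples: SE of the difference = √(SE₁² + SE₂²) = √(0.0003452164 + 0.0003283344) = 0.02595.
z* for 99% confidence is 2.576, so the margin of error is 2.576 × 0.02595 = 0.06685.
Point estimate p̂₁ − p̂₂ = 0.6370 − 0.1420 = 0.4950.
0.4950 ± 0.06685 → (0.42815, 0.56185).
The interval (0.42815, 0.56185) does not contain 0, so the difference is significant.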